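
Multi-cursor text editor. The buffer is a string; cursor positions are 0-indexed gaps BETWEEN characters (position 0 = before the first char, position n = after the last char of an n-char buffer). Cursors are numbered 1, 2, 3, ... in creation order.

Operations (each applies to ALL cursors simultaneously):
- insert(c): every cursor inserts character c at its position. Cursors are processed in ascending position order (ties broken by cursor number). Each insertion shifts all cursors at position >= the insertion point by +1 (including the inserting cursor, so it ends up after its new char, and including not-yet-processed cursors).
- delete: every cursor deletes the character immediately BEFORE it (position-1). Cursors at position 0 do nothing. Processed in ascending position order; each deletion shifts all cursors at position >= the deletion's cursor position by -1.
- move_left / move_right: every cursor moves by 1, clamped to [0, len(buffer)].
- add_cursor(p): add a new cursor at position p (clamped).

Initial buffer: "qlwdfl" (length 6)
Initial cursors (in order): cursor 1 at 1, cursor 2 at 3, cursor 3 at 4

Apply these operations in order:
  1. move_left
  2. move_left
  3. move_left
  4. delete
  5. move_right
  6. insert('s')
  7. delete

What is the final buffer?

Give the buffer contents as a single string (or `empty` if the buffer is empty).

After op 1 (move_left): buffer="qlwdfl" (len 6), cursors c1@0 c2@2 c3@3, authorship ......
After op 2 (move_left): buffer="qlwdfl" (len 6), cursors c1@0 c2@1 c3@2, authorship ......
After op 3 (move_left): buffer="qlwdfl" (len 6), cursors c1@0 c2@0 c3@1, authorship ......
After op 4 (delete): buffer="lwdfl" (len 5), cursors c1@0 c2@0 c3@0, authorship .....
After op 5 (move_right): buffer="lwdfl" (len 5), cursors c1@1 c2@1 c3@1, authorship .....
After op 6 (insert('s')): buffer="lssswdfl" (len 8), cursors c1@4 c2@4 c3@4, authorship .123....
After op 7 (delete): buffer="lwdfl" (len 5), cursors c1@1 c2@1 c3@1, authorship .....

Answer: lwdfl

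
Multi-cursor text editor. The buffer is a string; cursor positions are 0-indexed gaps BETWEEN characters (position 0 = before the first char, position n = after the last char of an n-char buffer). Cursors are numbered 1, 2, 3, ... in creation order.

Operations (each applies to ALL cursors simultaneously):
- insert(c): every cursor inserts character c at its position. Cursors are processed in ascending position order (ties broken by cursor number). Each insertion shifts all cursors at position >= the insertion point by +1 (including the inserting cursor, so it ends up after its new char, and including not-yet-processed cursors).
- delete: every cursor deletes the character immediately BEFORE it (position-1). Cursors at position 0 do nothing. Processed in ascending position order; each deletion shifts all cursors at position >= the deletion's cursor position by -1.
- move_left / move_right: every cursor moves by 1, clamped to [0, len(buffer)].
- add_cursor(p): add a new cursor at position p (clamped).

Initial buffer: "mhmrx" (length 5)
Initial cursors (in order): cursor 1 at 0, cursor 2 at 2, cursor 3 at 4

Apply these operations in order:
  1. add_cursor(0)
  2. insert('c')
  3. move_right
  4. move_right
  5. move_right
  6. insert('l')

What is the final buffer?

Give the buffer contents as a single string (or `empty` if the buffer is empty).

Answer: ccmhcllmrclxl

Derivation:
After op 1 (add_cursor(0)): buffer="mhmrx" (len 5), cursors c1@0 c4@0 c2@2 c3@4, authorship .....
After op 2 (insert('c')): buffer="ccmhcmrcx" (len 9), cursors c1@2 c4@2 c2@5 c3@8, authorship 14..2..3.
After op 3 (move_right): buffer="ccmhcmrcx" (len 9), cursors c1@3 c4@3 c2@6 c3@9, authorship 14..2..3.
After op 4 (move_right): buffer="ccmhcmrcx" (len 9), cursors c1@4 c4@4 c2@7 c3@9, authorship 14..2..3.
After op 5 (move_right): buffer="ccmhcmrcx" (len 9), cursors c1@5 c4@5 c2@8 c3@9, authorship 14..2..3.
After op 6 (insert('l')): buffer="ccmhcllmrclxl" (len 13), cursors c1@7 c4@7 c2@11 c3@13, authorship 14..214..32.3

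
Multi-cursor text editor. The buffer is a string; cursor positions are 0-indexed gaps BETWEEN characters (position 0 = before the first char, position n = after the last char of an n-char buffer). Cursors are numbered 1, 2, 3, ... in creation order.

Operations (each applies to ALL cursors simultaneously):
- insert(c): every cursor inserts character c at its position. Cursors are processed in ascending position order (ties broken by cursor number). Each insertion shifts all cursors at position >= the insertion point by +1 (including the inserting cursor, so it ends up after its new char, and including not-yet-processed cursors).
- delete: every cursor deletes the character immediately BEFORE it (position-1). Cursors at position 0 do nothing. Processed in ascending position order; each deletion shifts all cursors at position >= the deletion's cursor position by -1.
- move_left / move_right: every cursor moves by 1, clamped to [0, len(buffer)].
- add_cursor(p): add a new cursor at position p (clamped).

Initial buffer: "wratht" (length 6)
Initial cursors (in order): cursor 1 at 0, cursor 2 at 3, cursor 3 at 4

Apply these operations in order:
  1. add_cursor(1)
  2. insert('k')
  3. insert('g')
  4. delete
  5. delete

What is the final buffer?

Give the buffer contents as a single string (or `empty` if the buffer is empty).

After op 1 (add_cursor(1)): buffer="wratht" (len 6), cursors c1@0 c4@1 c2@3 c3@4, authorship ......
After op 2 (insert('k')): buffer="kwkraktkht" (len 10), cursors c1@1 c4@3 c2@6 c3@8, authorship 1.4..2.3..
After op 3 (insert('g')): buffer="kgwkgrakgtkght" (len 14), cursors c1@2 c4@5 c2@9 c3@12, authorship 11.44..22.33..
After op 4 (delete): buffer="kwkraktkht" (len 10), cursors c1@1 c4@3 c2@6 c3@8, authorship 1.4..2.3..
After op 5 (delete): buffer="wratht" (len 6), cursors c1@0 c4@1 c2@3 c3@4, authorship ......

Answer: wratht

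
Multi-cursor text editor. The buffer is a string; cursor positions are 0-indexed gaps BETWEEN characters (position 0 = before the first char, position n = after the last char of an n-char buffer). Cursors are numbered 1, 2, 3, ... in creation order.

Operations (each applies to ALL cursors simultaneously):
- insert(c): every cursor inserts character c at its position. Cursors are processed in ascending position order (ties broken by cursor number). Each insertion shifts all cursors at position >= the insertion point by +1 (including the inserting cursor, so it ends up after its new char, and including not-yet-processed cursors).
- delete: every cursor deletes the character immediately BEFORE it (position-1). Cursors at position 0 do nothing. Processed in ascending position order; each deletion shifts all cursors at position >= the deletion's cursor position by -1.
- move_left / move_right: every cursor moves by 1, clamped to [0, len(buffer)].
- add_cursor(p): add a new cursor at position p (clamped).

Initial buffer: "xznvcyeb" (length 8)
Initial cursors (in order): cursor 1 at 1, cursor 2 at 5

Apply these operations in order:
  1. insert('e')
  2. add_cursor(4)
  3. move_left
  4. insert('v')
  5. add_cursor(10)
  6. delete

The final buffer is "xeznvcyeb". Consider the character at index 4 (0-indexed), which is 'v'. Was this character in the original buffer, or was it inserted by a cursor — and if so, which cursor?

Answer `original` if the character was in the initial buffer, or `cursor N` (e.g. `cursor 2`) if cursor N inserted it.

After op 1 (insert('e')): buffer="xeznvceyeb" (len 10), cursors c1@2 c2@7, authorship .1....2...
After op 2 (add_cursor(4)): buffer="xeznvceyeb" (len 10), cursors c1@2 c3@4 c2@7, authorship .1....2...
After op 3 (move_left): buffer="xeznvceyeb" (len 10), cursors c1@1 c3@3 c2@6, authorship .1....2...
After op 4 (insert('v')): buffer="xvezvnvcveyeb" (len 13), cursors c1@2 c3@5 c2@9, authorship .11.3...22...
After op 5 (add_cursor(10)): buffer="xvezvnvcveyeb" (len 13), cursors c1@2 c3@5 c2@9 c4@10, authorship .11.3...22...
After op 6 (delete): buffer="xeznvcyeb" (len 9), cursors c1@1 c3@3 c2@6 c4@6, authorship .1.......
Authorship (.=original, N=cursor N): . 1 . . . . . . .
Index 4: author = original

Answer: original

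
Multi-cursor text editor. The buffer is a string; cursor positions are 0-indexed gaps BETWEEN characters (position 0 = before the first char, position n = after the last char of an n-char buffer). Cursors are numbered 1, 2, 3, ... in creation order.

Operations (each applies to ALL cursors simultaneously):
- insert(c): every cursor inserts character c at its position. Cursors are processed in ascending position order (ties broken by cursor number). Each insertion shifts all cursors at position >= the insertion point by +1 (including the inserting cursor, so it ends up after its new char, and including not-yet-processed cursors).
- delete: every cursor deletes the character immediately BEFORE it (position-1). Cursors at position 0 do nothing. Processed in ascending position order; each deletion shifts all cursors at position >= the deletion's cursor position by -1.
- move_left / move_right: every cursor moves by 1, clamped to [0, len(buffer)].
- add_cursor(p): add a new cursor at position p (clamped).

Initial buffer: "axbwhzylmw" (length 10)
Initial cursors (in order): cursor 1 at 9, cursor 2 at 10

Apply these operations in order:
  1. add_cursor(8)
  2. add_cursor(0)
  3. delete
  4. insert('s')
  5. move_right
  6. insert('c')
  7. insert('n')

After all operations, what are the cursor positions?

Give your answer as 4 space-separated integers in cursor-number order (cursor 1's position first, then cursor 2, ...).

After op 1 (add_cursor(8)): buffer="axbwhzylmw" (len 10), cursors c3@8 c1@9 c2@10, authorship ..........
After op 2 (add_cursor(0)): buffer="axbwhzylmw" (len 10), cursors c4@0 c3@8 c1@9 c2@10, authorship ..........
After op 3 (delete): buffer="axbwhzy" (len 7), cursors c4@0 c1@7 c2@7 c3@7, authorship .......
After op 4 (insert('s')): buffer="saxbwhzysss" (len 11), cursors c4@1 c1@11 c2@11 c3@11, authorship 4.......123
After op 5 (move_right): buffer="saxbwhzysss" (len 11), cursors c4@2 c1@11 c2@11 c3@11, authorship 4.......123
After op 6 (insert('c')): buffer="sacxbwhzysssccc" (len 15), cursors c4@3 c1@15 c2@15 c3@15, authorship 4.4......123123
After op 7 (insert('n')): buffer="sacnxbwhzyssscccnnn" (len 19), cursors c4@4 c1@19 c2@19 c3@19, authorship 4.44......123123123

Answer: 19 19 19 4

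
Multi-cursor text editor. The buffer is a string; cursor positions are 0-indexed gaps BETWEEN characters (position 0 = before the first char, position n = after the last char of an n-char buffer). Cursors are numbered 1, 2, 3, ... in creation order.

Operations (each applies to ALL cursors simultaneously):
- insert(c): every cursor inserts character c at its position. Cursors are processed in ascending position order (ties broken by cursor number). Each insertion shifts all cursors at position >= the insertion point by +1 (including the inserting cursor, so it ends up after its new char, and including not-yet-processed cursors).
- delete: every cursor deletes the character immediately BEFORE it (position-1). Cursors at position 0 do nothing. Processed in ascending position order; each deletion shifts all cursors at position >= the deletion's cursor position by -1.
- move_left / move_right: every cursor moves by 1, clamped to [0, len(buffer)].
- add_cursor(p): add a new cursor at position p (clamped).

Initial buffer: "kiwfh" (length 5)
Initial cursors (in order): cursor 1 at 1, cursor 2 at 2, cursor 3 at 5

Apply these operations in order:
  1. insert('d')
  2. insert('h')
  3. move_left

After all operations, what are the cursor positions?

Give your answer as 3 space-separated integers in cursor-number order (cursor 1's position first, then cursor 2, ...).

After op 1 (insert('d')): buffer="kdidwfhd" (len 8), cursors c1@2 c2@4 c3@8, authorship .1.2...3
After op 2 (insert('h')): buffer="kdhidhwfhdh" (len 11), cursors c1@3 c2@6 c3@11, authorship .11.22...33
After op 3 (move_left): buffer="kdhidhwfhdh" (len 11), cursors c1@2 c2@5 c3@10, authorship .11.22...33

Answer: 2 5 10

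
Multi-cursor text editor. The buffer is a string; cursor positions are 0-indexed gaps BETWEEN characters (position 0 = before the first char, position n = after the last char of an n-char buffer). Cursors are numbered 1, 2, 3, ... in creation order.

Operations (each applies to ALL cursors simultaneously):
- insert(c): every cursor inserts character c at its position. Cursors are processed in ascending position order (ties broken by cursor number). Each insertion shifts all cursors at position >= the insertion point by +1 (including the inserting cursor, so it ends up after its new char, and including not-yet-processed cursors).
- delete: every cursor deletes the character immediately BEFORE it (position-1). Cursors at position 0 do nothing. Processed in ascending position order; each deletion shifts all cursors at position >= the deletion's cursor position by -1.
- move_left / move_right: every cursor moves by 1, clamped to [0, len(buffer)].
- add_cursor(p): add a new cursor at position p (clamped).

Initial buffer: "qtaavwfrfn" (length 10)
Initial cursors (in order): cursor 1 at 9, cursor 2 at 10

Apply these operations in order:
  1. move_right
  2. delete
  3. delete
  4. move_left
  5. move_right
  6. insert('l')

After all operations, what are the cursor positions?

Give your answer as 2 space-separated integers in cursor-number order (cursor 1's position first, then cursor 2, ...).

Answer: 8 8

Derivation:
After op 1 (move_right): buffer="qtaavwfrfn" (len 10), cursors c1@10 c2@10, authorship ..........
After op 2 (delete): buffer="qtaavwfr" (len 8), cursors c1@8 c2@8, authorship ........
After op 3 (delete): buffer="qtaavw" (len 6), cursors c1@6 c2@6, authorship ......
After op 4 (move_left): buffer="qtaavw" (len 6), cursors c1@5 c2@5, authorship ......
After op 5 (move_right): buffer="qtaavw" (len 6), cursors c1@6 c2@6, authorship ......
After op 6 (insert('l')): buffer="qtaavwll" (len 8), cursors c1@8 c2@8, authorship ......12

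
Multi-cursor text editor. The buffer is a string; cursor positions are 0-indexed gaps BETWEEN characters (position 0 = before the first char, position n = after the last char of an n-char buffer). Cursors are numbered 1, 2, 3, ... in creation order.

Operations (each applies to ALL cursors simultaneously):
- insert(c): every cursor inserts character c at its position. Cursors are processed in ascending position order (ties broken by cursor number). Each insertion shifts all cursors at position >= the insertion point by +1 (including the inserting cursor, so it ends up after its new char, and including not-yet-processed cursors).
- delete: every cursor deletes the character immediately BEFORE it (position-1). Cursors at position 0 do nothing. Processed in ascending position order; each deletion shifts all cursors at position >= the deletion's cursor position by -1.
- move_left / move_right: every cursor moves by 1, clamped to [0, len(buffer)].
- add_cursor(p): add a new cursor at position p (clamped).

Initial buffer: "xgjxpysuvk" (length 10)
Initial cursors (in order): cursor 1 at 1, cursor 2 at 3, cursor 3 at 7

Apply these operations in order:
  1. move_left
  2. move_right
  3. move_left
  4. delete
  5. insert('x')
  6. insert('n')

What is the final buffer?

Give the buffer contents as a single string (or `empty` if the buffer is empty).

Answer: xnxxnjxpxnsuvk

Derivation:
After op 1 (move_left): buffer="xgjxpysuvk" (len 10), cursors c1@0 c2@2 c3@6, authorship ..........
After op 2 (move_right): buffer="xgjxpysuvk" (len 10), cursors c1@1 c2@3 c3@7, authorship ..........
After op 3 (move_left): buffer="xgjxpysuvk" (len 10), cursors c1@0 c2@2 c3@6, authorship ..........
After op 4 (delete): buffer="xjxpsuvk" (len 8), cursors c1@0 c2@1 c3@4, authorship ........
After op 5 (insert('x')): buffer="xxxjxpxsuvk" (len 11), cursors c1@1 c2@3 c3@7, authorship 1.2...3....
After op 6 (insert('n')): buffer="xnxxnjxpxnsuvk" (len 14), cursors c1@2 c2@5 c3@10, authorship 11.22...33....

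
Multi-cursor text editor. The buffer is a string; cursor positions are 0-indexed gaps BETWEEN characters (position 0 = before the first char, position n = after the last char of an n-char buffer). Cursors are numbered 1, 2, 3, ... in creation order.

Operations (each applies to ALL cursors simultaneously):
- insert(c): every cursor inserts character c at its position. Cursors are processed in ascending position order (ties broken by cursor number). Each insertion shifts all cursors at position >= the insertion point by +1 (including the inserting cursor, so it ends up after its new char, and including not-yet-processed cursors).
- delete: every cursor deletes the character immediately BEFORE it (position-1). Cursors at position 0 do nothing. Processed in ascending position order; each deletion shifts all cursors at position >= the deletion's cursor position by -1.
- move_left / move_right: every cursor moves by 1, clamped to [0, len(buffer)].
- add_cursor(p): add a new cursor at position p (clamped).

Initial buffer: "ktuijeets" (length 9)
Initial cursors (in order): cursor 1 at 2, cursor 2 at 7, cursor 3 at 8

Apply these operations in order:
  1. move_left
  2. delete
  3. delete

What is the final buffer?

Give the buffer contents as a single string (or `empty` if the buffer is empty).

Answer: tuts

Derivation:
After op 1 (move_left): buffer="ktuijeets" (len 9), cursors c1@1 c2@6 c3@7, authorship .........
After op 2 (delete): buffer="tuijts" (len 6), cursors c1@0 c2@4 c3@4, authorship ......
After op 3 (delete): buffer="tuts" (len 4), cursors c1@0 c2@2 c3@2, authorship ....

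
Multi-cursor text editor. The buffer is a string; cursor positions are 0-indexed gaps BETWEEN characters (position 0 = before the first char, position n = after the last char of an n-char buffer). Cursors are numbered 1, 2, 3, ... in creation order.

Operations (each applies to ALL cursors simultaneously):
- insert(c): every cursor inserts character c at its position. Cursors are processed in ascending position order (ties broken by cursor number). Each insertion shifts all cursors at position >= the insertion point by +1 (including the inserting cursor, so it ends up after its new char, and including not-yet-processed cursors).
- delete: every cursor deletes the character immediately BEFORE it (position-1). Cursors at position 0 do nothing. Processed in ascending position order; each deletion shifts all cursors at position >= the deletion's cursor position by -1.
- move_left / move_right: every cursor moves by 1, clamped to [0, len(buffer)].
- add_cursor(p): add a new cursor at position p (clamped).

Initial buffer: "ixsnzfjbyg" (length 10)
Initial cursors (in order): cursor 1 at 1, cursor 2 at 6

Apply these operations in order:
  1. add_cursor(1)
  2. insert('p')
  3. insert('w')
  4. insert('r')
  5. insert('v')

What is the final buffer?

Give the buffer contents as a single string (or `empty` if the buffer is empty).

Answer: ippwwrrvvxsnzfpwrvjbyg

Derivation:
After op 1 (add_cursor(1)): buffer="ixsnzfjbyg" (len 10), cursors c1@1 c3@1 c2@6, authorship ..........
After op 2 (insert('p')): buffer="ippxsnzfpjbyg" (len 13), cursors c1@3 c3@3 c2@9, authorship .13.....2....
After op 3 (insert('w')): buffer="ippwwxsnzfpwjbyg" (len 16), cursors c1@5 c3@5 c2@12, authorship .1313.....22....
After op 4 (insert('r')): buffer="ippwwrrxsnzfpwrjbyg" (len 19), cursors c1@7 c3@7 c2@15, authorship .131313.....222....
After op 5 (insert('v')): buffer="ippwwrrvvxsnzfpwrvjbyg" (len 22), cursors c1@9 c3@9 c2@18, authorship .13131313.....2222....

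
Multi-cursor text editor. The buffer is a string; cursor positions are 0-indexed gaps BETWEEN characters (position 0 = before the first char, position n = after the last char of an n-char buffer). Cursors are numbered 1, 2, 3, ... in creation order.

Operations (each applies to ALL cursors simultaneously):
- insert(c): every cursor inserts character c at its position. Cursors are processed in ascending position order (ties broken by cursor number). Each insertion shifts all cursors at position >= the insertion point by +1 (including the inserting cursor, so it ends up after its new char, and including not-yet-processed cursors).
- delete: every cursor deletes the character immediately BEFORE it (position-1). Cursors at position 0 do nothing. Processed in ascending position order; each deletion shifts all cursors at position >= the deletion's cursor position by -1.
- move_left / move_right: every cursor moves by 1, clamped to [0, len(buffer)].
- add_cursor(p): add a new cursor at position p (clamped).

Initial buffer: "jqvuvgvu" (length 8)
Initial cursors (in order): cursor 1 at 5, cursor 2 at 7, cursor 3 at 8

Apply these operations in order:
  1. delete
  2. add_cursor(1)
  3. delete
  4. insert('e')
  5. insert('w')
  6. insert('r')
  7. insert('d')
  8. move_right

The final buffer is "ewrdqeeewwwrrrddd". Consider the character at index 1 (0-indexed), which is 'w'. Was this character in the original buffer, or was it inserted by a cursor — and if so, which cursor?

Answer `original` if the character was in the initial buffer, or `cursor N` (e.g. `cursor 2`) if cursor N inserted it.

After op 1 (delete): buffer="jqvug" (len 5), cursors c1@4 c2@5 c3@5, authorship .....
After op 2 (add_cursor(1)): buffer="jqvug" (len 5), cursors c4@1 c1@4 c2@5 c3@5, authorship .....
After op 3 (delete): buffer="q" (len 1), cursors c4@0 c1@1 c2@1 c3@1, authorship .
After op 4 (insert('e')): buffer="eqeee" (len 5), cursors c4@1 c1@5 c2@5 c3@5, authorship 4.123
After op 5 (insert('w')): buffer="ewqeeewww" (len 9), cursors c4@2 c1@9 c2@9 c3@9, authorship 44.123123
After op 6 (insert('r')): buffer="ewrqeeewwwrrr" (len 13), cursors c4@3 c1@13 c2@13 c3@13, authorship 444.123123123
After op 7 (insert('d')): buffer="ewrdqeeewwwrrrddd" (len 17), cursors c4@4 c1@17 c2@17 c3@17, authorship 4444.123123123123
After op 8 (move_right): buffer="ewrdqeeewwwrrrddd" (len 17), cursors c4@5 c1@17 c2@17 c3@17, authorship 4444.123123123123
Authorship (.=original, N=cursor N): 4 4 4 4 . 1 2 3 1 2 3 1 2 3 1 2 3
Index 1: author = 4

Answer: cursor 4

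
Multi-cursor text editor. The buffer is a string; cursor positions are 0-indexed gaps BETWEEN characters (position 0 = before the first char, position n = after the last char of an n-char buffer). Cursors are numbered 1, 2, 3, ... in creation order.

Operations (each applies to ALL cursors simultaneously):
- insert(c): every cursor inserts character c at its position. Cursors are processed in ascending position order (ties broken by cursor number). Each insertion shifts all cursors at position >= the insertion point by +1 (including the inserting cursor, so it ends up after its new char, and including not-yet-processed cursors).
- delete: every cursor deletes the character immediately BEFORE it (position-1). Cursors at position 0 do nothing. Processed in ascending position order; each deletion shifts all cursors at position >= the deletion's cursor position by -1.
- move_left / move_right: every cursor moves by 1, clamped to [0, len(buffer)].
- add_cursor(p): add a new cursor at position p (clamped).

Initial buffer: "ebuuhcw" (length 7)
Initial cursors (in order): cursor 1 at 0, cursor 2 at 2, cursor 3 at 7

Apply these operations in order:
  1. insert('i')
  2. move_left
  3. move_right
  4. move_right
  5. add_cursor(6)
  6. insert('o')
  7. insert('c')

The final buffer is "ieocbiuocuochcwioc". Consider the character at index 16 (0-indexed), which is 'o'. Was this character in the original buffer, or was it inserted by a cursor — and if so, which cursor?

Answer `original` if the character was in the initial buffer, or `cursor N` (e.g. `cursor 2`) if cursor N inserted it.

After op 1 (insert('i')): buffer="iebiuuhcwi" (len 10), cursors c1@1 c2@4 c3@10, authorship 1..2.....3
After op 2 (move_left): buffer="iebiuuhcwi" (len 10), cursors c1@0 c2@3 c3@9, authorship 1..2.....3
After op 3 (move_right): buffer="iebiuuhcwi" (len 10), cursors c1@1 c2@4 c3@10, authorship 1..2.....3
After op 4 (move_right): buffer="iebiuuhcwi" (len 10), cursors c1@2 c2@5 c3@10, authorship 1..2.....3
After op 5 (add_cursor(6)): buffer="iebiuuhcwi" (len 10), cursors c1@2 c2@5 c4@6 c3@10, authorship 1..2.....3
After op 6 (insert('o')): buffer="ieobiuouohcwio" (len 14), cursors c1@3 c2@7 c4@9 c3@14, authorship 1.1.2.2.4...33
After op 7 (insert('c')): buffer="ieocbiuocuochcwioc" (len 18), cursors c1@4 c2@9 c4@12 c3@18, authorship 1.11.2.22.44...333
Authorship (.=original, N=cursor N): 1 . 1 1 . 2 . 2 2 . 4 4 . . . 3 3 3
Index 16: author = 3

Answer: cursor 3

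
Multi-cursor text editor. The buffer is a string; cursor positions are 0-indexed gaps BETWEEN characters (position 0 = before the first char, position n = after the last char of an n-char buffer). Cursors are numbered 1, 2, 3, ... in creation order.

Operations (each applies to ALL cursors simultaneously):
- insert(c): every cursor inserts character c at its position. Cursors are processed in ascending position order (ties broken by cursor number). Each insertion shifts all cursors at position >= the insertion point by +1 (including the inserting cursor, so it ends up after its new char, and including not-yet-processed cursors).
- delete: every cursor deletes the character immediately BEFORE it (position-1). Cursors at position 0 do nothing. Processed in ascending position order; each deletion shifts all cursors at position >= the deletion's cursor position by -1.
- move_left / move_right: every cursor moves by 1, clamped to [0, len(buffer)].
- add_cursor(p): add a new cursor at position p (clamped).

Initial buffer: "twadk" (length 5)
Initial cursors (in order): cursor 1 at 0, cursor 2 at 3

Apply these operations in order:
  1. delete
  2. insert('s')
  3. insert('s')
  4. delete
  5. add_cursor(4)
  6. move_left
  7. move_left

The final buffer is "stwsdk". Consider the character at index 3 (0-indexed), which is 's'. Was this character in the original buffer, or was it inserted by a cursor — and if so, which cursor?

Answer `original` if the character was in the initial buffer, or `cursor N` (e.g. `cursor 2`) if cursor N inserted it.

Answer: cursor 2

Derivation:
After op 1 (delete): buffer="twdk" (len 4), cursors c1@0 c2@2, authorship ....
After op 2 (insert('s')): buffer="stwsdk" (len 6), cursors c1@1 c2@4, authorship 1..2..
After op 3 (insert('s')): buffer="sstwssdk" (len 8), cursors c1@2 c2@6, authorship 11..22..
After op 4 (delete): buffer="stwsdk" (len 6), cursors c1@1 c2@4, authorship 1..2..
After op 5 (add_cursor(4)): buffer="stwsdk" (len 6), cursors c1@1 c2@4 c3@4, authorship 1..2..
After op 6 (move_left): buffer="stwsdk" (len 6), cursors c1@0 c2@3 c3@3, authorship 1..2..
After op 7 (move_left): buffer="stwsdk" (len 6), cursors c1@0 c2@2 c3@2, authorship 1..2..
Authorship (.=original, N=cursor N): 1 . . 2 . .
Index 3: author = 2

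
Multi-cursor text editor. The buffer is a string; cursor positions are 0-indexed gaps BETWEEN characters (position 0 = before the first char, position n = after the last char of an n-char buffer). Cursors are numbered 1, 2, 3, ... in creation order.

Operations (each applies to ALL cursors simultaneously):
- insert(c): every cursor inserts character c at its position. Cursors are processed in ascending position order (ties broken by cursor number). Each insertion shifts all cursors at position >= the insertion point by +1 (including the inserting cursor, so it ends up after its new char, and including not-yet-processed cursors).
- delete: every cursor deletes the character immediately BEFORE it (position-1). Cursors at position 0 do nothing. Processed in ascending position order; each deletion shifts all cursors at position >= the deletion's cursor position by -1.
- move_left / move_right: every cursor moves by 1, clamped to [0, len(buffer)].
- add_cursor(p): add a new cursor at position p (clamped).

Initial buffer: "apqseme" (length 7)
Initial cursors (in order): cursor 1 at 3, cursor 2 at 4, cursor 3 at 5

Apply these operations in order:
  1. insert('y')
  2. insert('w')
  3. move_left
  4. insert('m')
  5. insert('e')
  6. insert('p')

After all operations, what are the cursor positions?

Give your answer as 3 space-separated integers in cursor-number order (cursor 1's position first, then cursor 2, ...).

Answer: 7 13 19

Derivation:
After op 1 (insert('y')): buffer="apqysyeyme" (len 10), cursors c1@4 c2@6 c3@8, authorship ...1.2.3..
After op 2 (insert('w')): buffer="apqywsyweywme" (len 13), cursors c1@5 c2@8 c3@11, authorship ...11.22.33..
After op 3 (move_left): buffer="apqywsyweywme" (len 13), cursors c1@4 c2@7 c3@10, authorship ...11.22.33..
After op 4 (insert('m')): buffer="apqymwsymweymwme" (len 16), cursors c1@5 c2@9 c3@13, authorship ...111.222.333..
After op 5 (insert('e')): buffer="apqymewsymeweymewme" (len 19), cursors c1@6 c2@11 c3@16, authorship ...1111.2222.3333..
After op 6 (insert('p')): buffer="apqymepwsymepweymepwme" (len 22), cursors c1@7 c2@13 c3@19, authorship ...11111.22222.33333..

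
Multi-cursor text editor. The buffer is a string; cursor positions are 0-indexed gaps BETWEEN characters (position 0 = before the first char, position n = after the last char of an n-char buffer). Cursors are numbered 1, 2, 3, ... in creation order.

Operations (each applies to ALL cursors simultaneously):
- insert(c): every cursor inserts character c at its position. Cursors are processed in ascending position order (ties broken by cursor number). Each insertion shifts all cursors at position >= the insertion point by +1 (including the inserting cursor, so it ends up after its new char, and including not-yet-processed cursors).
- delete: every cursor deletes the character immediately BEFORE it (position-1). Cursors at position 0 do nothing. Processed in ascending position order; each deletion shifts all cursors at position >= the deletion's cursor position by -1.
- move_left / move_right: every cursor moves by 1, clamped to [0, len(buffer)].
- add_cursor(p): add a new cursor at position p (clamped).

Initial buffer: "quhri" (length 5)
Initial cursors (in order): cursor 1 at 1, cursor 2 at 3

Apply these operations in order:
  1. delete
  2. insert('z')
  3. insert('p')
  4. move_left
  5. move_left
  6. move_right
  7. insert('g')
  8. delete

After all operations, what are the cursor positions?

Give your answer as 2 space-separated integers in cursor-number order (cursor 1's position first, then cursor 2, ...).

After op 1 (delete): buffer="uri" (len 3), cursors c1@0 c2@1, authorship ...
After op 2 (insert('z')): buffer="zuzri" (len 5), cursors c1@1 c2@3, authorship 1.2..
After op 3 (insert('p')): buffer="zpuzpri" (len 7), cursors c1@2 c2@5, authorship 11.22..
After op 4 (move_left): buffer="zpuzpri" (len 7), cursors c1@1 c2@4, authorship 11.22..
After op 5 (move_left): buffer="zpuzpri" (len 7), cursors c1@0 c2@3, authorship 11.22..
After op 6 (move_right): buffer="zpuzpri" (len 7), cursors c1@1 c2@4, authorship 11.22..
After op 7 (insert('g')): buffer="zgpuzgpri" (len 9), cursors c1@2 c2@6, authorship 111.222..
After op 8 (delete): buffer="zpuzpri" (len 7), cursors c1@1 c2@4, authorship 11.22..

Answer: 1 4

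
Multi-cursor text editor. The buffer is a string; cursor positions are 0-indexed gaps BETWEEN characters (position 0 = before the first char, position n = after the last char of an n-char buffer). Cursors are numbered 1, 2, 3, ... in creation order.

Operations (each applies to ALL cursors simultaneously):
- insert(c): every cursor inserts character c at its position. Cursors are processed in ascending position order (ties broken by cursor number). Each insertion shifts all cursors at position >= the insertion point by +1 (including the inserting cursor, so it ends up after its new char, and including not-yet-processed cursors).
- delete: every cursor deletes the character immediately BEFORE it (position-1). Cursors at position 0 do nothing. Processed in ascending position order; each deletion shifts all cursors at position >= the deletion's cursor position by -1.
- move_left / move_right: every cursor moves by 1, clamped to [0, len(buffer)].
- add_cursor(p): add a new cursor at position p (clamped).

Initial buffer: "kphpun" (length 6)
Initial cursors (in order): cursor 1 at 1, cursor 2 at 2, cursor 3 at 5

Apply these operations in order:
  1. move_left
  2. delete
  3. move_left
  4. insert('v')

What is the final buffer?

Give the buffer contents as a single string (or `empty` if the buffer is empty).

After op 1 (move_left): buffer="kphpun" (len 6), cursors c1@0 c2@1 c3@4, authorship ......
After op 2 (delete): buffer="phun" (len 4), cursors c1@0 c2@0 c3@2, authorship ....
After op 3 (move_left): buffer="phun" (len 4), cursors c1@0 c2@0 c3@1, authorship ....
After op 4 (insert('v')): buffer="vvpvhun" (len 7), cursors c1@2 c2@2 c3@4, authorship 12.3...

Answer: vvpvhun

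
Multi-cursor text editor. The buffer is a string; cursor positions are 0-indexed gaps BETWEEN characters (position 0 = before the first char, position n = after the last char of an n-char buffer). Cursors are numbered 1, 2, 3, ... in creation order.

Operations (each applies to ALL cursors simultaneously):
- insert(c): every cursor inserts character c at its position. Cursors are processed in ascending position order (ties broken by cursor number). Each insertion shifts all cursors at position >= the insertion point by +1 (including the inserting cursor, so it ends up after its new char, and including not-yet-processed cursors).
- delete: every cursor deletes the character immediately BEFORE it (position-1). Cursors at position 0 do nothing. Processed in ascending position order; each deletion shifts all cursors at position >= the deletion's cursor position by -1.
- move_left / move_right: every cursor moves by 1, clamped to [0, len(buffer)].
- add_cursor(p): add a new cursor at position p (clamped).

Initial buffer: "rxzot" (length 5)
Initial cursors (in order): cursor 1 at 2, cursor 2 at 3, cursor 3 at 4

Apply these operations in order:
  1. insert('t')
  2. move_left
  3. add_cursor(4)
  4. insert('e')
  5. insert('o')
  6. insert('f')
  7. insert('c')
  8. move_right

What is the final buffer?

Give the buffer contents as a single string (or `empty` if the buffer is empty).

After op 1 (insert('t')): buffer="rxtztott" (len 8), cursors c1@3 c2@5 c3@7, authorship ..1.2.3.
After op 2 (move_left): buffer="rxtztott" (len 8), cursors c1@2 c2@4 c3@6, authorship ..1.2.3.
After op 3 (add_cursor(4)): buffer="rxtztott" (len 8), cursors c1@2 c2@4 c4@4 c3@6, authorship ..1.2.3.
After op 4 (insert('e')): buffer="rxetzeetoett" (len 12), cursors c1@3 c2@7 c4@7 c3@10, authorship ..11.242.33.
After op 5 (insert('o')): buffer="rxeotzeeootoeott" (len 16), cursors c1@4 c2@10 c4@10 c3@14, authorship ..111.24242.333.
After op 6 (insert('f')): buffer="rxeoftzeeoofftoeoftt" (len 20), cursors c1@5 c2@13 c4@13 c3@18, authorship ..1111.2424242.3333.
After op 7 (insert('c')): buffer="rxeofctzeeooffcctoeofctt" (len 24), cursors c1@6 c2@16 c4@16 c3@22, authorship ..11111.242424242.33333.
After op 8 (move_right): buffer="rxeofctzeeooffcctoeofctt" (len 24), cursors c1@7 c2@17 c4@17 c3@23, authorship ..11111.242424242.33333.

Answer: rxeofctzeeooffcctoeofctt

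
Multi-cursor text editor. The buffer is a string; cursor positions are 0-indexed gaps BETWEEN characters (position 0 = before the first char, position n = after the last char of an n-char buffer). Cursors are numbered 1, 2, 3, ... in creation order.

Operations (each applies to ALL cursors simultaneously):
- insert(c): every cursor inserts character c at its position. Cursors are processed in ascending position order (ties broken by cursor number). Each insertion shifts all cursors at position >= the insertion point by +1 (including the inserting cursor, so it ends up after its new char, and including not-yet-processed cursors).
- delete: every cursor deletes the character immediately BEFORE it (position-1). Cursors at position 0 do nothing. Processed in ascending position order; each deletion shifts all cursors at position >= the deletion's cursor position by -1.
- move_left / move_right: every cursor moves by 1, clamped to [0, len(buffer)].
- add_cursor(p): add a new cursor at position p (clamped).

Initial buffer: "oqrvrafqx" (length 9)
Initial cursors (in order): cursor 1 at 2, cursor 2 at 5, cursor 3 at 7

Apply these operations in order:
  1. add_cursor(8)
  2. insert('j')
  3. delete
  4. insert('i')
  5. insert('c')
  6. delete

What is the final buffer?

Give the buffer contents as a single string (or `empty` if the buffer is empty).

Answer: oqirvriafiqix

Derivation:
After op 1 (add_cursor(8)): buffer="oqrvrafqx" (len 9), cursors c1@2 c2@5 c3@7 c4@8, authorship .........
After op 2 (insert('j')): buffer="oqjrvrjafjqjx" (len 13), cursors c1@3 c2@7 c3@10 c4@12, authorship ..1...2..3.4.
After op 3 (delete): buffer="oqrvrafqx" (len 9), cursors c1@2 c2@5 c3@7 c4@8, authorship .........
After op 4 (insert('i')): buffer="oqirvriafiqix" (len 13), cursors c1@3 c2@7 c3@10 c4@12, authorship ..1...2..3.4.
After op 5 (insert('c')): buffer="oqicrvricaficqicx" (len 17), cursors c1@4 c2@9 c3@13 c4@16, authorship ..11...22..33.44.
After op 6 (delete): buffer="oqirvriafiqix" (len 13), cursors c1@3 c2@7 c3@10 c4@12, authorship ..1...2..3.4.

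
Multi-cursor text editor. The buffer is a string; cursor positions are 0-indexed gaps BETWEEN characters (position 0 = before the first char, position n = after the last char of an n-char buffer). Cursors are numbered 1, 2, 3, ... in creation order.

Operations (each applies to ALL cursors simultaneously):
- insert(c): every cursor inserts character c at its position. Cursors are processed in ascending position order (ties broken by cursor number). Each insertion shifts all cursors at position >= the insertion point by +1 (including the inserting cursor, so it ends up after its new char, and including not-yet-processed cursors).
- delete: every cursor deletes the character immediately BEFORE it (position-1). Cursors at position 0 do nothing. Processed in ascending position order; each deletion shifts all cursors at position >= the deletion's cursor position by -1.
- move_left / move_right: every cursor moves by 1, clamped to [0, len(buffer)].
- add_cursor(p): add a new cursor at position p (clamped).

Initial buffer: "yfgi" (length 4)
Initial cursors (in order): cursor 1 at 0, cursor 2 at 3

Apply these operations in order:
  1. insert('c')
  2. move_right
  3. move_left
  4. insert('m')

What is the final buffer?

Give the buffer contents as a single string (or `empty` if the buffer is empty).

After op 1 (insert('c')): buffer="cyfgci" (len 6), cursors c1@1 c2@5, authorship 1...2.
After op 2 (move_right): buffer="cyfgci" (len 6), cursors c1@2 c2@6, authorship 1...2.
After op 3 (move_left): buffer="cyfgci" (len 6), cursors c1@1 c2@5, authorship 1...2.
After op 4 (insert('m')): buffer="cmyfgcmi" (len 8), cursors c1@2 c2@7, authorship 11...22.

Answer: cmyfgcmi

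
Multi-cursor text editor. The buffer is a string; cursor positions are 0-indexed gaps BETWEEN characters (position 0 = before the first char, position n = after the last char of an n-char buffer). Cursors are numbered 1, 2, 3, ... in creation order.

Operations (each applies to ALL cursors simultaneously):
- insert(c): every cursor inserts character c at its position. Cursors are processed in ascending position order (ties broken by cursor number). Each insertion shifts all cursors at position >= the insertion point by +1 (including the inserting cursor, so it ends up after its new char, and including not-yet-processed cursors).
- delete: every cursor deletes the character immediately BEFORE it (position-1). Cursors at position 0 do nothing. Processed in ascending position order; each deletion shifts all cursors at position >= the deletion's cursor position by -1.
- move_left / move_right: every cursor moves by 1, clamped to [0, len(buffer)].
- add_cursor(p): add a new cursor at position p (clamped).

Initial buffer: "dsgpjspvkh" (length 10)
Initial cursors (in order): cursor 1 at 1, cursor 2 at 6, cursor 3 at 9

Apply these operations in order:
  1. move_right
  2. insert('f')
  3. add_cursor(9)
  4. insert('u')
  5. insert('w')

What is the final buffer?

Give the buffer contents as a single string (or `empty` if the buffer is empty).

After op 1 (move_right): buffer="dsgpjspvkh" (len 10), cursors c1@2 c2@7 c3@10, authorship ..........
After op 2 (insert('f')): buffer="dsfgpjspfvkhf" (len 13), cursors c1@3 c2@9 c3@13, authorship ..1.....2...3
After op 3 (add_cursor(9)): buffer="dsfgpjspfvkhf" (len 13), cursors c1@3 c2@9 c4@9 c3@13, authorship ..1.....2...3
After op 4 (insert('u')): buffer="dsfugpjspfuuvkhfu" (len 17), cursors c1@4 c2@12 c4@12 c3@17, authorship ..11.....224...33
After op 5 (insert('w')): buffer="dsfuwgpjspfuuwwvkhfuw" (len 21), cursors c1@5 c2@15 c4@15 c3@21, authorship ..111.....22424...333

Answer: dsfuwgpjspfuuwwvkhfuw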